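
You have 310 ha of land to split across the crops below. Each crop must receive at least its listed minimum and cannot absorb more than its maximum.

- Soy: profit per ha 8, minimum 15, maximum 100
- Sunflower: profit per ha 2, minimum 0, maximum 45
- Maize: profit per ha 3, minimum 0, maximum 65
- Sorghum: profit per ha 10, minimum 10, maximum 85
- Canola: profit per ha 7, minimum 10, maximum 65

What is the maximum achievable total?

2285

Meeting every minimum uses 15+0+0+10+10 = 35 ha, leaving 275.
Rank by profit per ha: Sorghum 10 > Soy 8 > Canola 7 > Maize 3 > Sunflower 2.
Sorghum: +75 to 85 (cap) → 200 left.
Soy: +85 to 100 (cap) → 115 left.
Canola takes 55 more to reach its cap of 65 → 60 left.
Maize has room for 65 more but only 60 remain, so it gets 60.
Total = 8×100 + 3×60 + 10×85 + 7×65 = 2285.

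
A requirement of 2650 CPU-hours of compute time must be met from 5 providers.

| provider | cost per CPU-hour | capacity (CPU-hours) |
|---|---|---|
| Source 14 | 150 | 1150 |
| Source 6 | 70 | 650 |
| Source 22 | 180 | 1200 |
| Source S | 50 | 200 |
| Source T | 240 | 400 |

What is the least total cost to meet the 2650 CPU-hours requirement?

345000

Cheapest first:
Source S at 50: take all 200 CPU-hours — 2450 still needed.
Source 6 (70): use full 650 — 1800 CPU-hours to go.
Source 14 (150): use full 1150 — 650 CPU-hours to go.
Take 650 from Source 22 at 180 to finish.
Source T: unused.
Cost = 200×50 + 650×70 + 1150×150 + 650×180 = 345000.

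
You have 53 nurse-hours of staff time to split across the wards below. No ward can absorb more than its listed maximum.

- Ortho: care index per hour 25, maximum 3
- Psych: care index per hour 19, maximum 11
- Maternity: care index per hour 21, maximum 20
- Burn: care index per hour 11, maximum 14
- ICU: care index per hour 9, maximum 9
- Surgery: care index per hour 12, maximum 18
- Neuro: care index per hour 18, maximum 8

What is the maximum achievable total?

980

Rank by care index per hour: Ortho 25 > Maternity 21 > Psych 19 > Neuro 18 > Surgery 12 > Burn 11 > ICU 9.
Give Ortho 3 to hit its cap of 3 → 50 left.
Maternity takes 20 to reach its cap of 20 → 30 left.
Give Psych 11 to hit its cap of 11 → 19 left.
Neuro: +8 to 8 (cap) → 11 left.
Surgery has room for 18 but only 11 remain, so it gets 11.
Total = 25×3 + 19×11 + 21×20 + 12×11 + 18×8 = 980.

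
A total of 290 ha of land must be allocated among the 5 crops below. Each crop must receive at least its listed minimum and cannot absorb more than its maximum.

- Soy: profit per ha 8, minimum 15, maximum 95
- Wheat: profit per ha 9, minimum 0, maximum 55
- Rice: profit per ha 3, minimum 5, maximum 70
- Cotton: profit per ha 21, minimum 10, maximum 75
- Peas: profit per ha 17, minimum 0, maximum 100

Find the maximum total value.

Meeting every minimum uses 15+0+5+10+0 = 30 ha, leaving 260.
Order the crops by profit per ha: Cotton 21 > Peas 17 > Wheat 9 > Soy 8 > Rice 3.
Give Cotton 65 more to hit its cap of 75 ; 195 left.
Peas: +100 to 100 (cap) ; 95 left.
Wheat: +55 to 55 (cap) ; 40 left.
Only 40 left; Soy takes them to reach 55.
Total = 8×55 + 9×55 + 3×5 + 21×75 + 17×100 = 4225.

4225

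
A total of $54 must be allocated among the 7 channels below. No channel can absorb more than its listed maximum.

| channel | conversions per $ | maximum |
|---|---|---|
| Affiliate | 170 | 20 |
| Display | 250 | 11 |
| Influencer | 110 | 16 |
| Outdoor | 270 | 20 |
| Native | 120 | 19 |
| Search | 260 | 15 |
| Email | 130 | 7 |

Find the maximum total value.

Rank by conversions per $: Outdoor 270 > Search 260 > Display 250 > Affiliate 170 > Email 130 > Native 120 > Influencer 110.
Give Outdoor 20 to hit its cap of 20 — 34 left.
Give Search 15 to hit its cap of 15 — 19 left.
Display: +11 to 11 (cap) — 8 left.
Affiliate has room for 20 but only 8 remain, so it gets 8.
Total = 170×8 + 250×11 + 270×20 + 260×15 = 13410.

13410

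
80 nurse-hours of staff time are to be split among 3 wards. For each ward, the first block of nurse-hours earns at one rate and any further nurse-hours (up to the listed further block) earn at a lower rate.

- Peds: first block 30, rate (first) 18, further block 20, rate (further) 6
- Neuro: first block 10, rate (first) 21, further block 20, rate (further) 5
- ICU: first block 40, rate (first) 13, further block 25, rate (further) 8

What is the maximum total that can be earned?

1270

Treat each block as its own option and order by rate: Neuro/first 21 > Peds/first 18 > ICU/first 13 > ICU/second 8 > Peds/second 6 > Neuro/second 5.
Fill Neuro first block (10 at 21) — 70 left.
Peds first at 18: fill all 30 — 40 left.
ICU/first (13): +40 — 0 left.
Total = 21×10 + 18×30 + 13×40 = 1270.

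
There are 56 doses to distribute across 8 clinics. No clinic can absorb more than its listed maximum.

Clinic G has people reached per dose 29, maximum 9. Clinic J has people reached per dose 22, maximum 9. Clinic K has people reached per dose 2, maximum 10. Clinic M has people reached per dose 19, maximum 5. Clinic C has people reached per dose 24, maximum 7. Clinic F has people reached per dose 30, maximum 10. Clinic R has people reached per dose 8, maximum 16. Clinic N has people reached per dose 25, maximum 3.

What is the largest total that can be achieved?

Rank by people reached per dose: Clinic F 30 > Clinic G 29 > Clinic N 25 > Clinic C 24 > Clinic J 22 > Clinic M 19 > Clinic R 8 > Clinic K 2.
Clinic F: +10 to 10 (cap) ; 46 left.
Clinic G: +9 to 9 (cap) ; 37 left.
Clinic N takes 3 to reach its cap of 3 ; 34 left.
Clinic C: +7 to 7 (cap) ; 27 left.
Clinic J: +9 to 9 (cap) ; 18 left.
Clinic M takes 5 to reach its cap of 5 ; 13 left.
Only 13 left; Clinic R takes them to reach 13.
Total = 29×9 + 22×9 + 19×5 + 24×7 + 30×10 + 8×13 + 25×3 = 1201.

1201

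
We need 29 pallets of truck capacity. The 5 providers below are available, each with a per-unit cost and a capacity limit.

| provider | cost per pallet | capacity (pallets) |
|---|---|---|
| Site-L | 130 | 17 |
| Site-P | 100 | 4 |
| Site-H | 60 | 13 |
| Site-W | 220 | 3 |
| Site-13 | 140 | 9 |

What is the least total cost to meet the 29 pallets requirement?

2740

Fill from the cheapest provider first.
Site-H (60): use full 13 → 16 pallets to go.
Site-P at 100: take all 4 pallets → 12 still needed.
Site-L (130): take the remaining 12 → done.
Site-13, Site-W: unused.
Cost = 13×60 + 4×100 + 12×130 = 2740.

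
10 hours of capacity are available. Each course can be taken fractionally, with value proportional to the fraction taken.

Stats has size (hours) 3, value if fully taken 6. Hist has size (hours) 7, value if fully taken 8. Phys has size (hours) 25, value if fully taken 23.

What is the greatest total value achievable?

14

Sort by value density: Stats 6/3≈2, Hist 8/7≈1.14, Phys 23/25≈0.92.
Take all of Stats (3 hours, value 6) ; 7 hours left.
All 7 hours of Hist fit (value 8) ; 0 remain.
Total value = 14.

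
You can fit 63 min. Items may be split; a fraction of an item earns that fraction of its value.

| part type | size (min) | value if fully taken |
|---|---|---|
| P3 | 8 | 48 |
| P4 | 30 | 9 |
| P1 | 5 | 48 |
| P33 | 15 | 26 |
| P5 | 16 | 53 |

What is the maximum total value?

Best value per unit of size first: P1 48/5≈9.6, P3 48/8≈6, P5 53/16≈3.31, P33 26/15≈1.73, P4 9/30≈0.3.
All 5 min of P1 fit (value 48) ; 58 remain.
All 8 min of P3 fit (value 48) ; 50 remain.
Take all of P5 (16 min, value 53) ; 34 min left.
All 15 min of P33 fit (value 26) ; 19 remain.
Fill the last 19 min with part of P4: 19/30 of it earns 5.7.
Total value = 180.7.

180.7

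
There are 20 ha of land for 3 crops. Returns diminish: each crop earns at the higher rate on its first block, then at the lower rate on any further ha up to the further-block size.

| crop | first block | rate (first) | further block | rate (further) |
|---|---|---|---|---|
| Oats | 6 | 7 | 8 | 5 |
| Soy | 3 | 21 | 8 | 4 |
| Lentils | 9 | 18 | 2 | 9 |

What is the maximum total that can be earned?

Treat each block as its own option and order by rate: Soy/first 21 > Lentils/first 18 > Lentils/second 9 > Oats/first 7 > Oats/second 5 > Soy/second 4.
Fill Soy first block (3 at 21) → 17 left.
Fill Lentils first block (9 at 18) → 8 left.
Lentils/second (9): +2 → 6 left.
Oats first at 7: fill all 6 → 0 left.
Total = 21×3 + 18×9 + 9×2 + 7×6 = 285.

285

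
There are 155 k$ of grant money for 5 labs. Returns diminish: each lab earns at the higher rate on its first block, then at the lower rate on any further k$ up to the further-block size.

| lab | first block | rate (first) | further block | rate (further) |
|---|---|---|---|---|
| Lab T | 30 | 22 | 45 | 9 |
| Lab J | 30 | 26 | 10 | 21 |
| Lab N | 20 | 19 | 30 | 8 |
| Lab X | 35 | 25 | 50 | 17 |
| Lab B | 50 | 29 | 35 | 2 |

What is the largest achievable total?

Rank every tier by rate: Lab B/tier1 29 > Lab J/tier1 26 > Lab X/tier1 25 > Lab T/tier1 22 > Lab J/tier2 21 > Lab N/tier1 19 > Lab X/tier2 17 > Lab T/tier2 9 > Lab N/tier2 8 > Lab B/tier2 2.
Fill Lab B tier1 block (50 at 29) ; 105 left.
Lab J tier1 at 26: fill all 30 ; 75 left.
Lab X tier1 at 25: fill all 35 ; 40 left.
Lab T tier1 at 22: fill all 30 ; 10 left.
Fill Lab J tier2 block (10 at 21) ; 0 left.
Total = 29×50 + 26×30 + 25×35 + 22×30 + 21×10 = 3975.

3975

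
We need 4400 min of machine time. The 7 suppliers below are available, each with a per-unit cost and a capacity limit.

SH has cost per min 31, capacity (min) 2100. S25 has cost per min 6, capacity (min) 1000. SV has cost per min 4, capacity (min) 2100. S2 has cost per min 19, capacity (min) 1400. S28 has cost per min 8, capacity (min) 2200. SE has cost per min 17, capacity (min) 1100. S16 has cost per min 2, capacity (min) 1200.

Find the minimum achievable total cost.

Cheapest first:
S16 at 2: take all 1200 min → 3200 still needed.
Take 2100 from SV at 4 → need 1100 more.
S25 at 6: take all 1000 min → 100 still needed.
S28 at 8: take 100 of its 2200 → requirement met.
SE, S2, SH: unused.
Cost = 1200×2 + 2100×4 + 1000×6 + 100×8 = 17600.

17600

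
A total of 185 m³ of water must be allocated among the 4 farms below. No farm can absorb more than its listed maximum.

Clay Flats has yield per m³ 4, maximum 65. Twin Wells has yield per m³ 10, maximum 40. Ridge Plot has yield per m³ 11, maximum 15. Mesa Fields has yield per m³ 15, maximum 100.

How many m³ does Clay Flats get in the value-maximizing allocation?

30

Rank by yield per m³: Mesa Fields 15 > Ridge Plot 11 > Twin Wells 10 > Clay Flats 4.
Give Mesa Fields 100 to hit its cap of 100 → 85 left.
Ridge Plot takes 15 to reach its cap of 15 → 70 left.
Give Twin Wells 40 to hit its cap of 40 → 30 left.
Only 30 left; Clay Flats takes them to reach 30.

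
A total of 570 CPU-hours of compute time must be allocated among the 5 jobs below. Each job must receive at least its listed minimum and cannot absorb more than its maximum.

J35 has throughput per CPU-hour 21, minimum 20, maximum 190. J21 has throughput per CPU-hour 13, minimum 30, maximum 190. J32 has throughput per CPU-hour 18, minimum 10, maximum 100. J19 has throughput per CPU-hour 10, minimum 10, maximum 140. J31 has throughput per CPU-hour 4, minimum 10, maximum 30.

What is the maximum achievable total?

9100

Meeting every minimum uses 20+30+10+10+10 = 80 CPU-hours, leaving 490.
Order the jobs by throughput per CPU-hour: J35 21 > J32 18 > J21 13 > J19 10 > J31 4.
Give J35 170 more to hit its cap of 190 → 320 left.
J32: +90 to 100 (cap) → 230 left.
J21: +160 to 190 (cap) → 70 left.
J19: +70 (room for 130) → 80. Pool exhausted.
Total = 21×190 + 13×190 + 18×100 + 10×80 + 4×10 = 9100.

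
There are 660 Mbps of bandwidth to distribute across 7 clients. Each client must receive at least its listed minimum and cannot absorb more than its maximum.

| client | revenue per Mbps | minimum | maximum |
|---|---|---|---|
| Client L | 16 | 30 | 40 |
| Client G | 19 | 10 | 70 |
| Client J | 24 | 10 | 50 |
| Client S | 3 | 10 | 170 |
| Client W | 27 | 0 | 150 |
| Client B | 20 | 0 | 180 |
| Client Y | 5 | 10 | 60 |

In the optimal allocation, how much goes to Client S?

110

Meeting every minimum uses 30+10+10+10+0+0+10 = 70 Mbps, leaving 590.
Order the clients by revenue per Mbps: Client W 27 > Client J 24 > Client B 20 > Client G 19 > Client L 16 > Client Y 5 > Client S 3.
Give Client W 150 more to hit its cap of 150 → 440 left.
Give Client J 40 more to hit its cap of 50 → 400 left.
Client B: +180 to 180 (cap) → 220 left.
Client G takes 60 more to reach its cap of 70 → 160 left.
Client L: +10 to 40 (cap) → 150 left.
Give Client Y 50 more to hit its cap of 60 → 100 left.
Client S: +100 (room for 160) → 110. Pool exhausted.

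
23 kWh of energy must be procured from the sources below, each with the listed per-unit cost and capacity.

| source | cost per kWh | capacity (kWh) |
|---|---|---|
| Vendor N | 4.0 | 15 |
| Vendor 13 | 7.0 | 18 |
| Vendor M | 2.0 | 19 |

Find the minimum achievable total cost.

Cheapest first:
Vendor M at 2.0: take all 19 kWh — 4 still needed.
Take 4 from Vendor N at 4.0 to finish.
Vendor 13: unused.
Cost = 19×2.0 + 4×4.0 = 54.

54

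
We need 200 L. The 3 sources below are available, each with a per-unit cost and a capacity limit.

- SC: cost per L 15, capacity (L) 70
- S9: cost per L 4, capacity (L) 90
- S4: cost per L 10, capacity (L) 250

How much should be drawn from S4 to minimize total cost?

Cheapest first:
Take 90 from S9 at 4 ; need 110 more.
S4 (10): take the remaining 110 ; done.
SC: unused.

110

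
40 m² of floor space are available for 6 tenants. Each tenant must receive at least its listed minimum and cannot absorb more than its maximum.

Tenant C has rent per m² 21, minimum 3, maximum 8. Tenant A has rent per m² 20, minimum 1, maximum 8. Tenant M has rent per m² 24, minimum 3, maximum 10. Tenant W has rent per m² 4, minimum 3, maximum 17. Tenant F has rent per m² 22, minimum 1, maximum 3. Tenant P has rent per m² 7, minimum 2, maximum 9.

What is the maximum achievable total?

702

Meeting every minimum uses 3+1+3+3+1+2 = 13 m², leaving 27.
Order the tenants by rent per m²: Tenant M 24 > Tenant F 22 > Tenant C 21 > Tenant A 20 > Tenant P 7 > Tenant W 4.
Give Tenant M 7 more to hit its cap of 10 — 20 left.
Tenant F takes 2 more to reach its cap of 3 — 18 left.
Give Tenant C 5 more to hit its cap of 8 — 13 left.
Give Tenant A 7 more to hit its cap of 8 — 6 left.
Only 6 left; Tenant P takes them to reach 8.
Total = 21×8 + 20×8 + 24×10 + 4×3 + 22×3 + 7×8 = 702.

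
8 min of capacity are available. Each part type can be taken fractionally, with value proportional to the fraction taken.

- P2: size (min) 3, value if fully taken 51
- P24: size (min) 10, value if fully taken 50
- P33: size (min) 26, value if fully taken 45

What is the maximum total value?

76

Rank by value-to-size ratio: P2 51/3≈17, P24 50/10≈5, P33 45/26≈1.73.
Take all of P2 (3 min, value 51) ; 5 min left.
Fill the last 5 min with part of P24: 5/10 of it earns 25.
Total value = 76.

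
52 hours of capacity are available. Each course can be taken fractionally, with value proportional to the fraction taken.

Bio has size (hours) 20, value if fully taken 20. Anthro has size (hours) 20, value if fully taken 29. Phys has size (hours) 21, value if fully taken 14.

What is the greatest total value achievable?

Sort by value density: Anthro 29/20≈1.45, Bio 20/20≈1, Phys 14/21≈0.667.
Take all of Anthro (20 hours, value 29) — 32 hours left.
All 20 hours of Bio fit (value 20) — 12 remain.
12 hours left: a 12/21 share of Phys gives 14×12/21 = 8.
Total value = 57.

57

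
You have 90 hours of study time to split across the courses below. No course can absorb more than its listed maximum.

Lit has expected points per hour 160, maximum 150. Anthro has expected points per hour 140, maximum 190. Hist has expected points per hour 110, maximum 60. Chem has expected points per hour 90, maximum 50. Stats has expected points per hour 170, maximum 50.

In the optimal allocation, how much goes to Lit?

Order the courses by expected points per hour: Stats 170 > Lit 160 > Anthro 140 > Hist 110 > Chem 90.
Give Stats 50 to hit its cap of 50 → 40 left.
Lit: +40 (room for 150) → 40. Pool exhausted.

40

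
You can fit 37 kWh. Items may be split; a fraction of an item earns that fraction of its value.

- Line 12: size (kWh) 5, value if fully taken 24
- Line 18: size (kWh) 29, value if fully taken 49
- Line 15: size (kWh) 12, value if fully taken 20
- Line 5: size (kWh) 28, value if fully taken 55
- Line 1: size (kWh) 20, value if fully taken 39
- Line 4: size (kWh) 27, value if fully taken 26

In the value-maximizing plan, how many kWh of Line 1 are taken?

4

Sort by value density: Line 12 24/5≈4.8, Line 5 55/28≈1.96, Line 1 39/20≈1.95, Line 18 49/29≈1.69, Line 15 20/12≈1.67, Line 4 26/27≈0.963.
Take all of Line 12 (5 kWh, value 24) — 32 kWh left.
Take all of Line 5 (28 kWh, value 55) — 4 kWh left.
4 kWh left: a 4/20 share of Line 1 gives 39×4/20 = 7.8.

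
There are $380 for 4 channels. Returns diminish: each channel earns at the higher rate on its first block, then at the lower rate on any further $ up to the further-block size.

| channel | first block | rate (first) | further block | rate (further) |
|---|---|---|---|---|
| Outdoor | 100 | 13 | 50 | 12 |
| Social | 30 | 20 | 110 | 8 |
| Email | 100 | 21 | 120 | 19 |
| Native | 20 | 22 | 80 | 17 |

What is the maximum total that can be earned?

Treat each block as its own option and order by rate: Native/first 22 > Email/first 21 > Social/first 20 > Email/second 19 > Native/second 17 > Outdoor/first 13 > Outdoor/second 12 > Social/second 8.
Native first at 22: fill all 20 — 360 left.
Email/first (21): +100 — 260 left.
Social first at 20: fill all 30 — 230 left.
Email second at 19: fill all 120 — 110 left.
Fill Native second block (80 at 17) — 30 left.
30 remain; put them into Outdoor first at 13.
Total = 22×20 + 21×100 + 20×30 + 19×120 + 17×80 + 13×30 = 7170.

7170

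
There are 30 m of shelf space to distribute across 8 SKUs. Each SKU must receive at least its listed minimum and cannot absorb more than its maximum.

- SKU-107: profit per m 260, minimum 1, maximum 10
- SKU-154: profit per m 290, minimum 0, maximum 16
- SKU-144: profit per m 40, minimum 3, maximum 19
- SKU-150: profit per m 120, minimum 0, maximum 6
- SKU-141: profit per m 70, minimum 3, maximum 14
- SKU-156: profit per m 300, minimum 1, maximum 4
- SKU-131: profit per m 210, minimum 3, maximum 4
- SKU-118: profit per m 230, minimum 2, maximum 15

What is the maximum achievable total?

6940

Meeting every minimum uses 1+0+3+0+3+1+3+2 = 13 m, leaving 17.
Highest profit per m first: SKU-156 300 > SKU-154 290 > SKU-107 260 > SKU-118 230 > SKU-131 210 > SKU-150 120 > SKU-141 70 > SKU-144 40.
SKU-156: +3 to 4 (cap) — 14 left.
Only 14 left; SKU-154 takes them to reach 14.
Total = 260×1 + 290×14 + 40×3 + 70×3 + 300×4 + 210×3 + 230×2 = 6940.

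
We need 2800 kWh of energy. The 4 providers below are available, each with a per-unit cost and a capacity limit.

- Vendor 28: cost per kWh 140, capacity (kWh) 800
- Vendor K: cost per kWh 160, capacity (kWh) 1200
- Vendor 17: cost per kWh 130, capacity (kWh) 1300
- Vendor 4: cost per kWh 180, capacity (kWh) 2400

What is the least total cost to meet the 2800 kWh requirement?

393000

Fill from the cheapest provider first.
Take 1300 from Vendor 17 at 130 ; need 1500 more.
Vendor 28 at 140: take all 800 kWh ; 700 still needed.
Take 700 from Vendor K at 160 to finish.
Vendor 4: unused.
Cost = 1300×130 + 800×140 + 700×160 = 393000.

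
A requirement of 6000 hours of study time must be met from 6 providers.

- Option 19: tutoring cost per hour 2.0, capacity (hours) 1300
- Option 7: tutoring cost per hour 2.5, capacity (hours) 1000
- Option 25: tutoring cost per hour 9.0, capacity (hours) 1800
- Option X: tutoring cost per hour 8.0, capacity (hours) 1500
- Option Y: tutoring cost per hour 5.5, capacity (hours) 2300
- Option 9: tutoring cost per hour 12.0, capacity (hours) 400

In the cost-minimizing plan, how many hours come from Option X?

1400

Cheapest first:
Option 19 (2.0): use full 1300 — 4700 hours to go.
Option 7 (2.5): use full 1000 — 3700 hours to go.
Option Y at 5.5: take all 2300 hours — 1400 still needed.
Take 1400 from Option X at 8.0 to finish.
Option 25, Option 9: unused.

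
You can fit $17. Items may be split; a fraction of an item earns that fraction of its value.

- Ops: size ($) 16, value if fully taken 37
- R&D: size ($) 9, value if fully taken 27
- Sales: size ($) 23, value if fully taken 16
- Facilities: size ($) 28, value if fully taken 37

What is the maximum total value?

Best value per unit of size first: R&D 27/9≈3, Ops 37/16≈2.31, Facilities 37/28≈1.32, Sales 16/23≈0.696.
R&D: take in full, 9 $ for value 27 ; 8 left.
Only 8 $ remain; take 8/16 of Ops for value 37×8/16 = 18.5.
Total value = 45.5.

45.5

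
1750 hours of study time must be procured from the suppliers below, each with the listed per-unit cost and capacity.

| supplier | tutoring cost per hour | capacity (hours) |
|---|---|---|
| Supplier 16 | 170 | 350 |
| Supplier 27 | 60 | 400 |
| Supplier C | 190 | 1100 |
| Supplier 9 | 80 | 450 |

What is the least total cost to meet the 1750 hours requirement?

Use suppliers in increasing cost order.
Take 400 from Supplier 27 at 60 ; need 1350 more.
Take 450 from Supplier 9 at 80 ; need 900 more.
Supplier 16 (170): use full 350 ; 550 hours to go.
Supplier C at 190: take 550 of its 1100 ; requirement met.
Cost = 400×60 + 450×80 + 350×170 + 550×190 = 224000.

224000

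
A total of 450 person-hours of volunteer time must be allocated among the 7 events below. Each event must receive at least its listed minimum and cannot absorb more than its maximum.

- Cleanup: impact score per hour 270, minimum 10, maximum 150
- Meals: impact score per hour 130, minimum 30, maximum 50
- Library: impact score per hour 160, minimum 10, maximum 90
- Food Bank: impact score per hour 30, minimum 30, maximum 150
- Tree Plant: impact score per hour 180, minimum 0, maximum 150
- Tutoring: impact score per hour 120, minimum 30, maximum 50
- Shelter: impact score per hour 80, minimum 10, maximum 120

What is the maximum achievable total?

Meeting every minimum uses 10+30+10+30+0+30+10 = 120 person-hours, leaving 330.
Rank by impact score per hour: Cleanup 270 > Tree Plant 180 > Library 160 > Meals 130 > Tutoring 120 > Shelter 80 > Food Bank 30.
Cleanup takes 140 more to reach its cap of 150 — 190 left.
Give Tree Plant 150 more to hit its cap of 150 — 40 left.
Library has room for 80 more but only 40 remain, so it gets 50.
Total = 270×150 + 130×30 + 160×50 + 30×30 + 180×150 + 120×30 + 80×10 = 84700.

84700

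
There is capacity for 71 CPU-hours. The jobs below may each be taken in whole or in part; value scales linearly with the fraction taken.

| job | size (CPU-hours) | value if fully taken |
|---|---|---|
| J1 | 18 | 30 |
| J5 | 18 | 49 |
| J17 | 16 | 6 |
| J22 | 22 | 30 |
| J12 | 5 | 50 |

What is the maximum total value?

162

Rank by value-to-size ratio: J12 50/5≈10, J5 49/18≈2.72, J1 30/18≈1.67, J22 30/22≈1.36, J17 6/16≈0.375.
All 5 CPU-hours of J12 fit (value 50) → 66 remain.
J5: take in full, 18 CPU-hours for value 49 → 48 left.
Take all of J1 (18 CPU-hours, value 30) → 30 CPU-hours left.
J22: take in full, 22 CPU-hours for value 30 → 8 left.
8 CPU-hours left: a 8/16 share of J17 gives 6×8/16 = 3.
Total value = 162.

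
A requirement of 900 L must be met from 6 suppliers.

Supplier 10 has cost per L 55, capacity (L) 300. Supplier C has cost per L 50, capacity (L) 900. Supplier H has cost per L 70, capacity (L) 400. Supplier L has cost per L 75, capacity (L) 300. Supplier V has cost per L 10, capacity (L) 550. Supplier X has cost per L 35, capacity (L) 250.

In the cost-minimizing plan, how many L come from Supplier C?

Use suppliers in increasing cost order.
Supplier V (10): use full 550 → 350 L to go.
Take 250 from Supplier X at 35 → need 100 more.
Supplier C (50): take the remaining 100 → done.
Supplier 10, Supplier H, Supplier L: unused.

100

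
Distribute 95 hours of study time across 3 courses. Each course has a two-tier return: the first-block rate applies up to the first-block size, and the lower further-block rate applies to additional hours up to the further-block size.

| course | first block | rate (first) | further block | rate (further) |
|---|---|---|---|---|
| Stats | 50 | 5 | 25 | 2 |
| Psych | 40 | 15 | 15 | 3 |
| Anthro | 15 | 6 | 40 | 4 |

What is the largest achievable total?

Rank every tier by rate: Psych/T1 15 > Anthro/T1 6 > Stats/T1 5 > Anthro/T2 4 > Psych/T2 3 > Stats/T2 2.
Psych/T1 (15): +40 ; 55 left.
Fill Anthro T1 block (15 at 6) ; 40 left.
Stats T1 at 5: only 40 left, fill 40.
Total = 15×40 + 6×15 + 5×40 = 890.

890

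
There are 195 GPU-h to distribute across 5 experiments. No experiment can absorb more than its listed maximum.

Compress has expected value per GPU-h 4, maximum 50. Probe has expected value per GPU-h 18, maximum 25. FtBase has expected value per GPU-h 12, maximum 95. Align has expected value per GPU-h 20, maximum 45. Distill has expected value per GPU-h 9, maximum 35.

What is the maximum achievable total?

Rank by expected value per GPU-h: Align 20 > Probe 18 > FtBase 12 > Distill 9 > Compress 4.
Align takes 45 to reach its cap of 45 ; 150 left.
Give Probe 25 to hit its cap of 25 ; 125 left.
Give FtBase 95 to hit its cap of 95 ; 30 left.
Distill has room for 35 but only 30 remain, so it gets 30.
Total = 18×25 + 12×95 + 20×45 + 9×30 = 2760.

2760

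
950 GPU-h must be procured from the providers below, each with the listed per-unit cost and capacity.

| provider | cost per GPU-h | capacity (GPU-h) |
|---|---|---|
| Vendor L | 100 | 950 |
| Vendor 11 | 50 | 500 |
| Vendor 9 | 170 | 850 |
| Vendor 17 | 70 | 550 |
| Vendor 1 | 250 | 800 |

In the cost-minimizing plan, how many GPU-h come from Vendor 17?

Cheapest first:
Vendor 11 (50): use full 500 ; 450 GPU-h to go.
Take 450 from Vendor 17 at 70 to finish.
Vendor L, Vendor 9, Vendor 1: unused.

450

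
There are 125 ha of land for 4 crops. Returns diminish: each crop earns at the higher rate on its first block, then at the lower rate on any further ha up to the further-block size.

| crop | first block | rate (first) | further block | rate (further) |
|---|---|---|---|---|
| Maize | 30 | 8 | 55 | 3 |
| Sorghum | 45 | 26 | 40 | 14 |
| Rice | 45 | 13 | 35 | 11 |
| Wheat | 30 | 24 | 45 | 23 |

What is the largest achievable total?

Order all 8 blocks by rate: Sorghum/tier1 26 > Wheat/tier1 24 > Wheat/tier2 23 > Sorghum/tier2 14 > Rice/tier1 13 > Rice/tier2 11 > Maize/tier1 8 > Maize/tier2 3.
Fill Sorghum tier1 block (45 at 26) — 80 left.
Fill Wheat tier1 block (30 at 24) — 50 left.
Wheat tier2 at 23: fill all 45 — 5 left.
Sorghum/tier2: +5 of 40 at 14; pool empty.
Total = 26×45 + 24×30 + 23×45 + 14×5 = 2995.

2995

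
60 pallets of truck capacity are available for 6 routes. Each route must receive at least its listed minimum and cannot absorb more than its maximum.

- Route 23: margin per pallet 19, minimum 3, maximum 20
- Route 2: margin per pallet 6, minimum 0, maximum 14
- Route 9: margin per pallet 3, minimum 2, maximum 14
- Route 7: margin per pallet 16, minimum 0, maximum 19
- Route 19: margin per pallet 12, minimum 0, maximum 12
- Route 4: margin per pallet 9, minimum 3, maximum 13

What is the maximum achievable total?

Meeting every minimum uses 3+0+2+0+0+3 = 8 pallets, leaving 52.
Highest margin per pallet first: Route 23 19 > Route 7 16 > Route 19 12 > Route 4 9 > Route 2 6 > Route 9 3.
Route 23 takes 17 more to reach its cap of 20 → 35 left.
Give Route 7 19 more to hit its cap of 19 → 16 left.
Give Route 19 12 more to hit its cap of 12 → 4 left.
Route 4 has room for 10 more but only 4 remain, so it gets 7.
Total = 19×20 + 3×2 + 16×19 + 12×12 + 9×7 = 897.

897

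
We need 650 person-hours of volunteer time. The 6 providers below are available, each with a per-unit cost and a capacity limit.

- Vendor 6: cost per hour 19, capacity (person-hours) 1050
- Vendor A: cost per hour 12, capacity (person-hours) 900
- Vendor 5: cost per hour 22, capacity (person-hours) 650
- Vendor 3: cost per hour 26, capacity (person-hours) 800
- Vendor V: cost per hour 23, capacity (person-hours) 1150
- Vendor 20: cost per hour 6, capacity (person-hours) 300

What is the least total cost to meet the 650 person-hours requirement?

Fill from the cheapest provider first.
Take 300 from Vendor 20 at 6 → need 350 more.
Take 350 from Vendor A at 12 to finish.
Vendor 6, Vendor 5, Vendor V, Vendor 3: unused.
Cost = 300×6 + 350×12 = 6000.

6000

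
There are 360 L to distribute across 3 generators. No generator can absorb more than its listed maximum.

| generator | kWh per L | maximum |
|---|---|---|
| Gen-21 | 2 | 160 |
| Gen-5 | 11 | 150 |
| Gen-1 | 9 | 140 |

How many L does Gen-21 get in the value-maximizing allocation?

Highest kWh per L first: Gen-5 11 > Gen-1 9 > Gen-21 2.
Gen-5: +150 to 150 (cap) → 210 left.
Give Gen-1 140 to hit its cap of 140 → 70 left.
Gen-21: +70 (room for 160) → 70. Pool exhausted.

70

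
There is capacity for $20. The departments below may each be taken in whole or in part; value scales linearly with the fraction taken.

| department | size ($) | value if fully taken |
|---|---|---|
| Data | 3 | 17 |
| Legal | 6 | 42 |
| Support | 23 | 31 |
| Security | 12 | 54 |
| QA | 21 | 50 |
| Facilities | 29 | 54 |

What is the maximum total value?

Rank by value-to-size ratio: Legal 42/6≈7, Data 17/3≈5.67, Security 54/12≈4.5, QA 50/21≈2.38, Facilities 54/29≈1.86, Support 31/23≈1.35.
Take all of Legal (6 $, value 42) — 14 $ left.
All 3 $ of Data fit (value 17) — 11 remain.
Only 11 $ remain; take 11/12 of Security for value 54×11/12 = 49.5.
Total value = 108.5.

108.5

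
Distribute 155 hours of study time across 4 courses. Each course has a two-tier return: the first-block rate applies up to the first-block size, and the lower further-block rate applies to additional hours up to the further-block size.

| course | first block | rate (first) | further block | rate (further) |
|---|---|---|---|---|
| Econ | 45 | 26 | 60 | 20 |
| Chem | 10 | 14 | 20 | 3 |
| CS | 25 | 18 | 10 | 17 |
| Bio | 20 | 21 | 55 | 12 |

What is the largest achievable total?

Rank every tier by rate: Econ/first 26 > Bio/first 21 > Econ/second 20 > CS/first 18 > CS/second 17 > Chem/first 14 > Bio/second 12 > Chem/second 3.
Econ first at 26: fill all 45 — 110 left.
Bio first at 21: fill all 20 — 90 left.
Fill Econ second block (60 at 20) — 30 left.
Fill CS first block (25 at 18) — 5 left.
CS second at 17: only 5 left, fill 5.
Total = 26×45 + 21×20 + 20×60 + 18×25 + 17×5 = 3325.

3325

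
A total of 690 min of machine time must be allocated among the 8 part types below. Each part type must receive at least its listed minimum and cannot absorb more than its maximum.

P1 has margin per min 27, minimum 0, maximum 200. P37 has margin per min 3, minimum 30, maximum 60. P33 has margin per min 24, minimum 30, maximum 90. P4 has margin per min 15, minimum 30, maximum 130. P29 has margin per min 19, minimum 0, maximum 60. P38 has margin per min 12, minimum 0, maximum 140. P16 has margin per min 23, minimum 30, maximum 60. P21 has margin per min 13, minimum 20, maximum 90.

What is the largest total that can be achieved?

Meeting every minimum uses 0+30+30+30+0+0+30+20 = 140 min, leaving 550.
Order the part types by margin per min: P1 27 > P33 24 > P16 23 > P29 19 > P4 15 > P21 13 > P38 12 > P37 3.
P1 takes 200 more to reach its cap of 200 → 350 left.
Give P33 60 more to hit its cap of 90 → 290 left.
P16 takes 30 more to reach its cap of 60 → 260 left.
P29 takes 60 more to reach its cap of 60 → 200 left.
P4: +100 to 130 (cap) → 100 left.
P21 takes 70 more to reach its cap of 90 → 30 left.
P38: +30 (room for 140) → 30. Pool exhausted.
Total = 27×200 + 3×30 + 24×90 + 15×130 + 19×60 + 12×30 + 23×60 + 13×90 = 13650.

13650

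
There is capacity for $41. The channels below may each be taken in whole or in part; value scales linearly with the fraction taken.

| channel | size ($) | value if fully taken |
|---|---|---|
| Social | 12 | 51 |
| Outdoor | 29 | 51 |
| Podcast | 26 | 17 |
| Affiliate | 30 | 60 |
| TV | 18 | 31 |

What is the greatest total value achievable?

Best value per unit of size first: Social 51/12≈4.25, Affiliate 60/30≈2, Outdoor 51/29≈1.76, TV 31/18≈1.72, Podcast 17/26≈0.654.
Take all of Social (12 $, value 51) ; 29 $ left.
Fill the last 29 $ with part of Affiliate: 29/30 of it earns 58.
Total value = 109.

109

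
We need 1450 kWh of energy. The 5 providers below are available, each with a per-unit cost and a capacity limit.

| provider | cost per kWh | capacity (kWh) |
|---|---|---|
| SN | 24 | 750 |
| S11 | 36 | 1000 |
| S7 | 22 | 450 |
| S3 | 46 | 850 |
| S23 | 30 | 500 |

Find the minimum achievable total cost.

35400

Use providers in increasing cost order.
S7 (22): use full 450 → 1000 kWh to go.
SN (24): use full 750 → 250 kWh to go.
S23 at 30: take 250 of its 500 → requirement met.
S11, S3: unused.
Cost = 450×22 + 750×24 + 250×30 = 35400.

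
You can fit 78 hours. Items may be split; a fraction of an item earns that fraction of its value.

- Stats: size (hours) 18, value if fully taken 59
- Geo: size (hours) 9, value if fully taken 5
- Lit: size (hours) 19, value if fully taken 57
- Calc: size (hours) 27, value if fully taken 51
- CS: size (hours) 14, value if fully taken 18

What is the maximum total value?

Sort by value density: Stats 59/18≈3.28, Lit 57/19≈3, Calc 51/27≈1.89, CS 18/14≈1.29, Geo 5/9≈0.556.
Stats: take in full, 18 hours for value 59 — 60 left.
All 19 hours of Lit fit (value 57) — 41 remain.
Take all of Calc (27 hours, value 51) — 14 hours left.
CS: take in full, 14 hours for value 18 — 0 left.
Total value = 185.

185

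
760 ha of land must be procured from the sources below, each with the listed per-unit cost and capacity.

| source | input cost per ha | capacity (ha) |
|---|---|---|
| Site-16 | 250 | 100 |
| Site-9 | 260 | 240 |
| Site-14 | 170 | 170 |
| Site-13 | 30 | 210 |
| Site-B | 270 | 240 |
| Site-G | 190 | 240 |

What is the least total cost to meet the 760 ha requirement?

Cheapest first:
Take 210 from Site-13 at 30 ; need 550 more.
Site-14 at 170: take all 170 ha ; 380 still needed.
Site-G (190): use full 240 ; 140 ha to go.
Take 100 from Site-16 at 250 ; need 40 more.
Site-9 at 260: take 40 of its 240 ; requirement met.
Site-B: unused.
Cost = 210×30 + 170×170 + 240×190 + 100×250 + 40×260 = 116200.

116200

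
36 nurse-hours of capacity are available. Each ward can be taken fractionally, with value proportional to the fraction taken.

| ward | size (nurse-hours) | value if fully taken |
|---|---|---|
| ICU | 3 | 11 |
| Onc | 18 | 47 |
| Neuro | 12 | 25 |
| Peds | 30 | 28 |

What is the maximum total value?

85.8

Rank by value-to-size ratio: ICU 11/3≈3.67, Onc 47/18≈2.61, Neuro 25/12≈2.08, Peds 28/30≈0.933.
ICU: take in full, 3 nurse-hours for value 11 ; 33 left.
Take all of Onc (18 nurse-hours, value 47) ; 15 nurse-hours left.
Take all of Neuro (12 nurse-hours, value 25) ; 3 nurse-hours left.
Only 3 nurse-hours remain; take 3/30 of Peds for value 28×3/30 = 2.8.
Total value = 85.8.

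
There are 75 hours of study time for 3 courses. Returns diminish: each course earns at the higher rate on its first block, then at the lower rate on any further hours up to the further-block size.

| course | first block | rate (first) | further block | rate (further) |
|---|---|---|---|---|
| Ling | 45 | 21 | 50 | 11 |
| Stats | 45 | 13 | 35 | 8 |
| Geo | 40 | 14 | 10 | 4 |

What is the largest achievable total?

Rank every tier by rate: Ling/first 21 > Geo/first 14 > Stats/first 13 > Ling/second 11 > Stats/second 8 > Geo/second 4.
Fill Ling first block (45 at 21) ; 30 left.
30 remain; put them into Geo first at 14.
Total = 21×45 + 14×30 = 1365.

1365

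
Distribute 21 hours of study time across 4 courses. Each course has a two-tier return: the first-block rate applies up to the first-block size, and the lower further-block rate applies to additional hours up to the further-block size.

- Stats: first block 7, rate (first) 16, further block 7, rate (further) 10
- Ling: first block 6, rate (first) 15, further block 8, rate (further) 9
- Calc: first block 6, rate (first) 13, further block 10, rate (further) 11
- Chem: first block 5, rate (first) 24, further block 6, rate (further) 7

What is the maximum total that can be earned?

361

Rank every tier by rate: Chem/tier1 24 > Stats/tier1 16 > Ling/tier1 15 > Calc/tier1 13 > Calc/tier2 11 > Stats/tier2 10 > Ling/tier2 9 > Chem/tier2 7.
Fill Chem tier1 block (5 at 24) → 16 left.
Stats/tier1 (16): +7 → 9 left.
Fill Ling tier1 block (6 at 15) → 3 left.
Calc/tier1: +3 of 6 at 13; pool empty.
Total = 24×5 + 16×7 + 15×6 + 13×3 = 361.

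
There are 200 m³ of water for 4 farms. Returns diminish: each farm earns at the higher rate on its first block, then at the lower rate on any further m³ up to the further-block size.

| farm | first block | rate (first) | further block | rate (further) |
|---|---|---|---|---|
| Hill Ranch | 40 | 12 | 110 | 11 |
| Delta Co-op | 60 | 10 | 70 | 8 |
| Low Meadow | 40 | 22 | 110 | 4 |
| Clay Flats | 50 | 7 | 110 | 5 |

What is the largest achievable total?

Order all 8 blocks by rate: Low Meadow/T1 22 > Hill Ranch/T1 12 > Hill Ranch/T2 11 > Delta Co-op/T1 10 > Delta Co-op/T2 8 > Clay Flats/T1 7 > Clay Flats/T2 5 > Low Meadow/T2 4.
Low Meadow/T1 (22): +40 → 160 left.
Hill Ranch/T1 (12): +40 → 120 left.
Fill Hill Ranch T2 block (110 at 11) → 10 left.
Delta Co-op/T1: +10 of 60 at 10; pool empty.
Total = 22×40 + 12×40 + 11×110 + 10×10 = 2670.

2670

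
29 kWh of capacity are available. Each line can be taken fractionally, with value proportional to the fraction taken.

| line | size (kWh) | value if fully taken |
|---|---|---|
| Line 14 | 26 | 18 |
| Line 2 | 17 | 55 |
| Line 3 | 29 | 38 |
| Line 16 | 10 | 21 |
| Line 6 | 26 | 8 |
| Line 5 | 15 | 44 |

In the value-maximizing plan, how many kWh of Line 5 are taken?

Rank by value-to-size ratio: Line 2 55/17≈3.24, Line 5 44/15≈2.93, Line 16 21/10≈2.1, Line 3 38/29≈1.31, Line 14 18/26≈0.692, Line 6 8/26≈0.308.
Take all of Line 2 (17 kWh, value 55) ; 12 kWh left.
Only 12 kWh remain; take 12/15 of Line 5 for value 44×12/15 = 35.2.

12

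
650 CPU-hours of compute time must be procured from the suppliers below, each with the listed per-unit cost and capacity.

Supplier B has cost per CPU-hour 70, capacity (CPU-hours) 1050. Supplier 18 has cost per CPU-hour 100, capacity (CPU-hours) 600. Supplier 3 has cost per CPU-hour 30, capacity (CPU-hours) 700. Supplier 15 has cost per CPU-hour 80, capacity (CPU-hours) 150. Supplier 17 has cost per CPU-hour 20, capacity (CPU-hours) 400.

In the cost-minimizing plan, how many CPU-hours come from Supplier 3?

250

Fill from the cheapest supplier first.
Supplier 17 (20): use full 400 — 250 CPU-hours to go.
Take 250 from Supplier 3 at 30 to finish.
Supplier B, Supplier 15, Supplier 18: unused.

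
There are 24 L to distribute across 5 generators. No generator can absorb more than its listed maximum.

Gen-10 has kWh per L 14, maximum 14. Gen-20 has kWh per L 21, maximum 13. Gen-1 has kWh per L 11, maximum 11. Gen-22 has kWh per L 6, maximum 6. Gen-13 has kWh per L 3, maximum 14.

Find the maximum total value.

427

Order the generators by kWh per L: Gen-20 21 > Gen-10 14 > Gen-1 11 > Gen-22 6 > Gen-13 3.
Gen-20: +13 to 13 (cap) ; 11 left.
Gen-10: +11 (room for 14) → 11. Pool exhausted.
Total = 14×11 + 21×13 = 427.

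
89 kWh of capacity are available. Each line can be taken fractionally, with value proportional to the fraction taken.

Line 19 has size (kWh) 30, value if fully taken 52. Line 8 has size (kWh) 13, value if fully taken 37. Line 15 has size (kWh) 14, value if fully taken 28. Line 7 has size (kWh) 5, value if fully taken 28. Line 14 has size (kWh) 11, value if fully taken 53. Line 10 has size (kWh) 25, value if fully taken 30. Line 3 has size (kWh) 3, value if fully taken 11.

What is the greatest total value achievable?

224.6

Best value per unit of size first: Line 7 28/5≈5.6, Line 14 53/11≈4.82, Line 3 11/3≈3.67, Line 8 37/13≈2.85, Line 15 28/14≈2, Line 19 52/30≈1.73, Line 10 30/25≈1.2.
Line 7: take in full, 5 kWh for value 28 — 84 left.
Take all of Line 14 (11 kWh, value 53) — 73 kWh left.
Line 3: take in full, 3 kWh for value 11 — 70 left.
All 13 kWh of Line 8 fit (value 37) — 57 remain.
All 14 kWh of Line 15 fit (value 28) — 43 remain.
Take all of Line 19 (30 kWh, value 52) — 13 kWh left.
Fill the last 13 kWh with part of Line 10: 13/25 of it earns 15.6.
Total value = 224.6.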